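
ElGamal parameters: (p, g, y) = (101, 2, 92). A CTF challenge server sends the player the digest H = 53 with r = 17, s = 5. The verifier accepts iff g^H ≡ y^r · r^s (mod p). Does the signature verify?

Left side g^H mod p:
2^2 = 4
2^4 ≡ 4^2 = 16
2^8 ≡ 16^2 = 256 ≡ 54
2^16 ≡ 54^2 = 2916 ≡ 88
2^32 ≡ 88^2 = 7744 ≡ 68
53 = 32 + 16 + 4 + 1, so 2^53 ≡ 68·88·16·2 ≡ 93 (mod 101)
Right side y^r · r^s mod p:
92^2 = 8464 ≡ 81
92^4 ≡ 81^2 = 6561 ≡ 97
92^8 ≡ 97^2 = 9409 ≡ 16
92^16 ≡ 16^2 = 256 ≡ 54
17 = 16 + 1, so 92^17 ≡ 54·92 ≡ 19 (mod 101)
17^2 = 289 ≡ 87
17^4 ≡ 87^2 = 7569 ≡ 95
5 = 4 + 1, so 17^5 ≡ 95·17 ≡ 100 (mod 101)
19·100 = 1900 ≡ 82 (mod 101)
93 ≠ 82, so verification fails.

does not verify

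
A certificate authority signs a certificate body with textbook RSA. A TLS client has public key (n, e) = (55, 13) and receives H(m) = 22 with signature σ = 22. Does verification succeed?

σ^13 mod 55 = 22
Since 22 equals the digest 22, verification succeeds.

passes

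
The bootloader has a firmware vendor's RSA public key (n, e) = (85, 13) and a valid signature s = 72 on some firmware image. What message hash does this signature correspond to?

Squares mod 85: s^1≡72, s^2≡84, s^4≡1, s^8≡1
13 = 8 + 4 + 1, so s^13 ≡ 1·1·72 ≡ 72 (mod 85)

72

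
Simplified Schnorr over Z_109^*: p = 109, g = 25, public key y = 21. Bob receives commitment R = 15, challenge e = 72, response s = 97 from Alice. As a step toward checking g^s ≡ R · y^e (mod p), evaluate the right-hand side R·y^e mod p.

73

Squares mod 109: 21^1≡21, 21^2≡5, 21^4≡25, 21^8≡80, 21^16≡78, 21^32≡89, 21^64≡73
72 = 64 + 8, so 21^72 ≡ 73·80 ≡ 63 (mod 109)
R · y^e ≡ 15·63 = 945 ≡ 73 (mod 109)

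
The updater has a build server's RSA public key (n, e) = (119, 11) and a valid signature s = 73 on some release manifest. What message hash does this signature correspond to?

96

s^11 mod 119 = 96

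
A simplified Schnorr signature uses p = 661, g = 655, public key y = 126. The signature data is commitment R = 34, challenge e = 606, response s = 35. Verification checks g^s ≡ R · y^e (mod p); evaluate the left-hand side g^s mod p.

584

655^2 = 429025 ≡ 36
655^4 ≡ 36^2 = 1296 ≡ 635
655^8 ≡ 635^2 = 403225 ≡ 15
655^16 ≡ 15^2 = 225
655^32 ≡ 225^2 = 50625 ≡ 389
35 = 32 + 2 + 1, so 655^35 ≡ 389·36·655 ≡ 584 (mod 661)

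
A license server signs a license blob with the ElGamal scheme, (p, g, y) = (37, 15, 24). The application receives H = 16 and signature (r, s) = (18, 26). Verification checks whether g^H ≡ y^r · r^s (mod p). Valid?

yes

Left side g^H mod p:
Squares mod 37: 15^1≡15, 15^2≡3, 15^4≡9, 15^8≡7, 15^16≡12
15^16 ≡ 12 (mod 37)
Right side y^r · r^s mod p:
Squares mod 37: 24^1≡24, 24^2≡21, 24^4≡34, 24^8≡9, 24^16≡7
18 = 16 + 2, so 24^18 ≡ 7·21 ≡ 36 (mod 37)
Squares mod 37: 18^1≡18, 18^2≡28, 18^4≡7, 18^8≡12, 18^16≡33
26 = 16 + 8 + 2, so 18^26 ≡ 33·12·28 ≡ 25 (mod 37)
36·25 = 900 ≡ 12 (mod 37)
12 ≡ 12 (mod 37), so the signature is genuine.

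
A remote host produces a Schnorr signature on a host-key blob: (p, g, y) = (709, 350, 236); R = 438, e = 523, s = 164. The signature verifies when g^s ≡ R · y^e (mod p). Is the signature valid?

g^s mod p:
350^164 mod 709 = 533
R · y^e mod p:
236^523 mod 709 = 529
438·529 = 231702 ≡ 568 (mod 709)
533 ≠ 568; the check fails.

invalid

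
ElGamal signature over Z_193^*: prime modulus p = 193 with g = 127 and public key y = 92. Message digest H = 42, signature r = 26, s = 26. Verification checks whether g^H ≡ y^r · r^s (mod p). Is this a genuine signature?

Left side g^H mod p:
127^2 = 16129 ≡ 110
127^4 ≡ 110^2 = 12100 ≡ 134
127^8 ≡ 134^2 = 17956 ≡ 7
127^16 ≡ 7^2 = 49
127^32 ≡ 49^2 = 2401 ≡ 85
42 = 32 + 8 + 2, so 127^42 ≡ 85·7·110 ≡ 23 (mod 193)
Right side y^r · r^s mod p:
92^2 = 8464 ≡ 165
92^4 ≡ 165^2 = 27225 ≡ 12
92^8 ≡ 12^2 = 144
92^16 ≡ 144^2 = 20736 ≡ 85
26 = 16 + 8 + 2, so 92^26 ≡ 85·144·165 ≡ 48 (mod 193)
26^2 = 676 ≡ 97
26^4 ≡ 97^2 = 9409 ≡ 145
26^8 ≡ 145^2 = 21025 ≡ 181
26^16 ≡ 181^2 = 32761 ≡ 144
26 = 16 + 8 + 2, so 26^26 ≡ 144·181·97 ≡ 101 (mod 193)
48·101 = 4848 ≡ 23 (mod 193)
23 ≡ 23 (mod 193), so the signature is genuine.

genuine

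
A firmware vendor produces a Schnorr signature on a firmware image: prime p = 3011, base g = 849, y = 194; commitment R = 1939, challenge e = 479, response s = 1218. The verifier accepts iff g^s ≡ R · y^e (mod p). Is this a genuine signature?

g^s mod p:
849^2 = 720801 ≡ 1172
849^4 ≡ 1172^2 = 1373584 ≡ 568
849^8 ≡ 568^2 = 322624 ≡ 447
849^16 ≡ 447^2 = 199809 ≡ 1083
849^32 ≡ 1083^2 = 1172889 ≡ 1610
849^64 ≡ 1610^2 = 2592100 ≡ 2640
849^128 ≡ 2640^2 = 6969600 ≡ 2146
849^256 ≡ 2146^2 = 4605316 ≡ 1497
849^512 ≡ 1497^2 = 2241009 ≡ 825
849^1024 ≡ 825^2 = 680625 ≡ 139
1218 = 1024 + 128 + 64 + 2, so 849^1218 ≡ 139·2146·2640·1172 ≡ 1184 (mod 3011)
R · y^e mod p:
194^2 = 37636 ≡ 1504
194^4 ≡ 1504^2 = 2262016 ≡ 755
194^8 ≡ 755^2 = 570025 ≡ 946
194^16 ≡ 946^2 = 894916 ≡ 649
194^32 ≡ 649^2 = 421201 ≡ 2672
194^64 ≡ 2672^2 = 7139584 ≡ 503
194^128 ≡ 503^2 = 253009 ≡ 85
194^256 ≡ 85^2 = 7225 ≡ 1203
479 = 256 + 128 + 64 + 16 + 8 + 4 + 2 + 1, so 194^479 ≡ 1203·85·503·649·946·755·1504·194 ≡ 2237 (mod 3011)
1939·2237 = 4337543 ≡ 1703 (mod 3011)
1184 ≠ 1703; the check fails.

forged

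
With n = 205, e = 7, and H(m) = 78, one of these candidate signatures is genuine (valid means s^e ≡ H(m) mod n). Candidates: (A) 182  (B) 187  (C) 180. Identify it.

Candidate A: Squares mod 205: 182^1≡182, 182^2≡119, 182^4≡16; 7 = 4 + 2 + 1, so 182^7 ≡ 16·119·182 ≡ 78 (mod 205)
  → matches H(m) = 78
Candidate B: Squares mod 205: 187^1≡187, 187^2≡119, 187^4≡16; 7 = 4 + 2 + 1, so 187^7 ≡ 16·119·187 ≡ 168 (mod 205)
Candidate C: Squares mod 205: 180^1≡180, 180^2≡10, 180^4≡100; 7 = 4 + 2 + 1, so 180^7 ≡ 100·10·180 ≡ 10 (mod 205)

A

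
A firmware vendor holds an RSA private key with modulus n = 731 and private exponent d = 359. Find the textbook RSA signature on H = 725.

394

H^2 ≡ 725^2 = 525625 ≡ 36
H^4 ≡ 36^2 = 1296 ≡ 565
H^8 ≡ 565^2 = 319225 ≡ 509
H^16 ≡ 509^2 = 259081 ≡ 307
H^32 ≡ 307^2 = 94249 ≡ 681
H^64 ≡ 681^2 = 463761 ≡ 307
H^128 ≡ 307^2 = 94249 ≡ 681
H^256 ≡ 681^2 = 463761 ≡ 307
359 = 256 + 64 + 32 + 4 + 2 + 1, so H^359 ≡ 307·307·681·565·36·725 ≡ 394 (mod 731)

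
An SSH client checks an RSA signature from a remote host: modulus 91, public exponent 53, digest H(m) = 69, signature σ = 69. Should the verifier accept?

σ^2 ≡ 69^2 = 4761 ≡ 29
σ^4 ≡ 29^2 = 841 ≡ 22
σ^8 ≡ 22^2 = 484 ≡ 29
σ^16 ≡ 29^2 = 841 ≡ 22
σ^32 ≡ 22^2 = 484 ≡ 29
53 = 32 + 16 + 4 + 1, so σ^53 ≡ 29·22·22·69 ≡ 62 (mod 91)
The recovered value 62 does not match the digest 69.

reject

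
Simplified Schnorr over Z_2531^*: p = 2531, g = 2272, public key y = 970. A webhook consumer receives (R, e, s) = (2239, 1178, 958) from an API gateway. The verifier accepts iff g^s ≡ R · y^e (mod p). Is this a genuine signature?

g^s mod p:
2272^2 = 5161984 ≡ 1275
2272^4 ≡ 1275^2 = 1625625 ≡ 723
2272^8 ≡ 723^2 = 522729 ≡ 1343
2272^16 ≡ 1343^2 = 1803649 ≡ 1577
2272^32 ≡ 1577^2 = 2486929 ≡ 1487
2272^64 ≡ 1487^2 = 2211169 ≡ 1606
2272^128 ≡ 1606^2 = 2579236 ≡ 147
2272^256 ≡ 147^2 = 21609 ≡ 1361
2272^512 ≡ 1361^2 = 1852321 ≡ 2160
958 = 512 + 256 + 128 + 32 + 16 + 8 + 4 + 2, so 2272^958 ≡ 2160·1361·147·1487·1577·1343·723·1275 ≡ 1190 (mod 2531)
R · y^e mod p:
970^2 = 940900 ≡ 1899
970^4 ≡ 1899^2 = 3606201 ≡ 2057
970^8 ≡ 2057^2 = 4231249 ≡ 1948
970^16 ≡ 1948^2 = 3794704 ≡ 735
970^32 ≡ 735^2 = 540225 ≡ 1122
970^64 ≡ 1122^2 = 1258884 ≡ 977
970^128 ≡ 977^2 = 954529 ≡ 342
970^256 ≡ 342^2 = 116964 ≡ 538
970^512 ≡ 538^2 = 289444 ≡ 910
970^1024 ≡ 910^2 = 828100 ≡ 463
1178 = 1024 + 128 + 16 + 8 + 2, so 970^1178 ≡ 463·342·735·1948·1899 ≡ 1956 (mod 2531)
2239·1956 = 4379484 ≡ 854 (mod 2531)
1190 ≠ 854; the check fails.

forged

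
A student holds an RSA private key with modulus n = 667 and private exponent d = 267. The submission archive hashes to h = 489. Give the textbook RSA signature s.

h^2 ≡ 489^2 = 239121 ≡ 335
h^4 ≡ 335^2 = 112225 ≡ 169
h^8 ≡ 169^2 = 28561 ≡ 547
h^16 ≡ 547^2 = 299209 ≡ 393
h^32 ≡ 393^2 = 154449 ≡ 372
h^64 ≡ 372^2 = 138384 ≡ 315
h^128 ≡ 315^2 = 99225 ≡ 509
h^256 ≡ 509^2 = 259081 ≡ 285
267 = 256 + 8 + 2 + 1, so h^267 ≡ 285·547·335·489 ≡ 170 (mod 667)

170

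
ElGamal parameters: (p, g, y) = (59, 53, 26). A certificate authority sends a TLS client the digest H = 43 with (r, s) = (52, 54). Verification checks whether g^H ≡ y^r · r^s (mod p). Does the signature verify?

does not verify

Left side g^H mod p:
Squares mod 59: 53^1≡53, 53^2≡36, 53^4≡57, 53^8≡4, 53^16≡16, 53^32≡20
43 = 32 + 8 + 2 + 1, so 53^43 ≡ 20·4·36·53 ≡ 7 (mod 59)
Right side y^r · r^s mod p:
Squares mod 59: 26^1≡26, 26^2≡27, 26^4≡21, 26^8≡28, 26^16≡17, 26^32≡53
52 = 32 + 16 + 4, so 26^52 ≡ 53·17·21 ≡ 41 (mod 59)
Squares mod 59: 52^1≡52, 52^2≡49, 52^4≡41, 52^8≡29, 52^16≡15, 52^32≡48
54 = 32 + 16 + 4 + 2, so 52^54 ≡ 48·15·41·49 ≡ 36 (mod 59)
41·36 = 1476 ≡ 1 (mod 59)
7 ≠ 1, so verification fails.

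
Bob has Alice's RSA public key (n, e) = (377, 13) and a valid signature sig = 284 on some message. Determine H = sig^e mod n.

sig^2 ≡ 284^2 = 80656 ≡ 355
sig^4 ≡ 355^2 = 126025 ≡ 107
sig^8 ≡ 107^2 = 11449 ≡ 139
13 = 8 + 4 + 1, so sig^13 ≡ 139·107·284 ≡ 24 (mod 377)

24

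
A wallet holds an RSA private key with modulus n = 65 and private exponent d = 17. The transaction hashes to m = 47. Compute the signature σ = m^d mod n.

m^17 mod 65 = 47

47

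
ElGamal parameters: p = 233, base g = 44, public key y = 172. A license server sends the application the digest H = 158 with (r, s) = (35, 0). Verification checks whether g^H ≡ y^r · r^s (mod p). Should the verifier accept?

Left side g^H mod p:
44^2 = 1936 ≡ 72
44^4 ≡ 72^2 = 5184 ≡ 58
44^8 ≡ 58^2 = 3364 ≡ 102
44^16 ≡ 102^2 = 10404 ≡ 152
44^32 ≡ 152^2 = 23104 ≡ 37
44^64 ≡ 37^2 = 1369 ≡ 204
44^128 ≡ 204^2 = 41616 ≡ 142
158 = 128 + 16 + 8 + 4 + 2, so 44^158 ≡ 142·152·102·58·72 ≡ 183 (mod 233)
Right side y^r · r^s mod p:
172^2 = 29584 ≡ 226
172^4 ≡ 226^2 = 51076 ≡ 49
172^8 ≡ 49^2 = 2401 ≡ 71
172^16 ≡ 71^2 = 5041 ≡ 148
172^32 ≡ 148^2 = 21904 ≡ 2
35 = 32 + 2 + 1, so 172^35 ≡ 2·226·172 ≡ 155 (mod 233)
35^0 mod 233 = 1
155·1 = 155 ≡ 155 (mod 233)
183 ≠ 155, so verification fails.

reject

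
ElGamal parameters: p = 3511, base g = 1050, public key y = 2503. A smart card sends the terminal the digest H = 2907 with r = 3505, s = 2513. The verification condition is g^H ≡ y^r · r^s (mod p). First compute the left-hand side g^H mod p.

3472

1050^2 = 1102500 ≡ 46
1050^4 ≡ 46^2 = 2116
1050^8 ≡ 2116^2 = 4477456 ≡ 931
1050^16 ≡ 931^2 = 866761 ≡ 3055
1050^32 ≡ 3055^2 = 9333025 ≡ 787
1050^64 ≡ 787^2 = 619369 ≡ 1433
1050^128 ≡ 1433^2 = 2053489 ≡ 3065
1050^256 ≡ 3065^2 = 9394225 ≡ 2300
1050^512 ≡ 2300^2 = 5290000 ≡ 2434
1050^1024 ≡ 2434^2 = 5924356 ≡ 1299
1050^2048 ≡ 1299^2 = 1687401 ≡ 2121
2907 = 2048 + 512 + 256 + 64 + 16 + 8 + 2 + 1, so 1050^2907 ≡ 2121·2434·2300·1433·3055·931·46·1050 ≡ 3472 (mod 3511)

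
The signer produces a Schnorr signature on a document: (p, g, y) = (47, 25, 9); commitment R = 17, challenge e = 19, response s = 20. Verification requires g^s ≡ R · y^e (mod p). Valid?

g^s mod p:
25^20 mod 47 = 9
R · y^e mod p:
9^19 mod 47 = 42
17·42 = 714 ≡ 9 (mod 47)
9 ≡ 9 (mod 47); signature holds.

yes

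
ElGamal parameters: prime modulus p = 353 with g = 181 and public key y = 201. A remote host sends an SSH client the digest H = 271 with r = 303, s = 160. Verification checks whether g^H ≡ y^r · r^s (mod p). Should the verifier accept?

Left side g^H mod p:
Squares mod 353: 181^1≡181, 181^2≡285, 181^4≡35, 181^8≡166, 181^16≡22, 181^32≡131, 181^64≡217, 181^128≡140, 181^256≡185
271 = 256 + 8 + 4 + 2 + 1, so 181^271 ≡ 185·166·35·285·181 ≡ 120 (mod 353)
Right side y^r · r^s mod p:
Squares mod 353: 201^1≡201, 201^2≡159, 201^4≡218, 201^8≡222, 201^16≡217, 201^32≡140, 201^64≡185, 201^128≡337, 201^256≡256
303 = 256 + 32 + 8 + 4 + 2 + 1, so 201^303 ≡ 256·140·222·218·159·201 ≡ 93 (mod 353)
Squares mod 353: 303^1≡303, 303^2≡29, 303^4≡135, 303^8≡222, 303^16≡217, 303^32≡140, 303^64≡185, 303^128≡337
160 = 128 + 32, so 303^160 ≡ 337·140 ≡ 231 (mod 353)
93·231 = 21483 ≡ 303 (mod 353)
120 ≠ 303, so verification fails.

reject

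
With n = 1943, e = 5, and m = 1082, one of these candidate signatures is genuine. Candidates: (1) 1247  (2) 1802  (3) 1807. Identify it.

2

Candidate 1: Squares mod 1943: 1247^1≡1247, 1247^2≡609, 1247^4≡1711; 5 = 4 + 1, so 1247^5 ≡ 1711·1247 ≡ 203 (mod 1943)
Candidate 2: Squares mod 1943: 1802^1≡1802, 1802^2≡451, 1802^4≡1329; 5 = 4 + 1, so 1802^5 ≡ 1329·1802 ≡ 1082 (mod 1943)
  → matches m = 1082
Candidate 3: Squares mod 1943: 1807^1≡1807, 1807^2≡1009, 1807^4≡1892; 5 = 4 + 1, so 1807^5 ≡ 1892·1807 ≡ 1107 (mod 1943)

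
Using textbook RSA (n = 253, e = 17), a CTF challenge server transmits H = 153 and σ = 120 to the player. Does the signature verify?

verifies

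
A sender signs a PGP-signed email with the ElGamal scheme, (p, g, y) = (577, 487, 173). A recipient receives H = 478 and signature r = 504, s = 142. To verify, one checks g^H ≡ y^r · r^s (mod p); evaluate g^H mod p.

69

487^2 = 237169 ≡ 22
487^4 ≡ 22^2 = 484
487^8 ≡ 484^2 = 234256 ≡ 571
487^16 ≡ 571^2 = 326041 ≡ 36
487^32 ≡ 36^2 = 1296 ≡ 142
487^64 ≡ 142^2 = 20164 ≡ 546
487^128 ≡ 546^2 = 298116 ≡ 384
487^256 ≡ 384^2 = 147456 ≡ 321
478 = 256 + 128 + 64 + 16 + 8 + 4 + 2, so 487^478 ≡ 321·384·546·36·571·484·22 ≡ 69 (mod 577)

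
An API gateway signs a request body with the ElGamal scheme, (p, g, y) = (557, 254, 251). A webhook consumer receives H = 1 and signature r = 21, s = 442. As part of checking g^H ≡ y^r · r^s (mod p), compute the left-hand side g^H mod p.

254^1 mod 557 = 254

254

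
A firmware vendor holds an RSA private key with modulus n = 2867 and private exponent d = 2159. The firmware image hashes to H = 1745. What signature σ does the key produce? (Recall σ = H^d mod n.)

277

H^2159 mod 2867 = 277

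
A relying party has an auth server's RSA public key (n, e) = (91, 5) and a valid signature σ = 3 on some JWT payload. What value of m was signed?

61

σ^5 mod 91 = 61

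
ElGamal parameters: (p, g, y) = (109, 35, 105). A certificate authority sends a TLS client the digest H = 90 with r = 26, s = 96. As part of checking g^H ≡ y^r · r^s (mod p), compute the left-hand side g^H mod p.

35^2 = 1225 ≡ 26
35^4 ≡ 26^2 = 676 ≡ 22
35^8 ≡ 22^2 = 484 ≡ 48
35^16 ≡ 48^2 = 2304 ≡ 15
35^32 ≡ 15^2 = 225 ≡ 7
35^64 ≡ 7^2 = 49
90 = 64 + 16 + 8 + 2, so 35^90 ≡ 49·15·48·26 ≡ 45 (mod 109)

45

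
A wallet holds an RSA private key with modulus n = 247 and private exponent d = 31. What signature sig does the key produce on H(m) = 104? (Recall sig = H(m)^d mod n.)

Squares mod 247: (H(m))^1≡104, (H(m))^2≡195, (H(m))^4≡234, (H(m))^8≡169, (H(m))^16≡156
31 = 16 + 8 + 4 + 2 + 1, so (H(m))^31 ≡ 156·169·234·195·104 ≡ 234 (mod 247)

234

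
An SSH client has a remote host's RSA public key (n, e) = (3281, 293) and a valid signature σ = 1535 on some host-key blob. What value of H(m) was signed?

2904

Squares mod 3281: σ^1≡1535, σ^2≡467, σ^4≡1543, σ^8≡2124, σ^16≡1, σ^32≡1, σ^64≡1, σ^128≡1, σ^256≡1
293 = 256 + 32 + 4 + 1, so σ^293 ≡ 1·1·1543·1535 ≡ 2904 (mod 3281)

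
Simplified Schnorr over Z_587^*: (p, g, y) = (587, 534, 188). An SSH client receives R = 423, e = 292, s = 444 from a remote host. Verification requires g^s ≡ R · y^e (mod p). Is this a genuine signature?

genuine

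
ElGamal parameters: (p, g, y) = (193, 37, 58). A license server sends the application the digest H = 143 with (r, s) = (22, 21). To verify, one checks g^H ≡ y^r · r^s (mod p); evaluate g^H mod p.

37^2 = 1369 ≡ 18
37^4 ≡ 18^2 = 324 ≡ 131
37^8 ≡ 131^2 = 17161 ≡ 177
37^16 ≡ 177^2 = 31329 ≡ 63
37^32 ≡ 63^2 = 3969 ≡ 109
37^64 ≡ 109^2 = 11881 ≡ 108
37^128 ≡ 108^2 = 11664 ≡ 84
143 = 128 + 8 + 4 + 2 + 1, so 37^143 ≡ 84·177·131·18·37 ≡ 70 (mod 193)

70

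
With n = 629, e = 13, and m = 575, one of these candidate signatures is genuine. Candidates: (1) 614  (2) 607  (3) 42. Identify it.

2

Candidate 1: Squares mod 629: 614^1≡614, 614^2≡225, 614^4≡305, 614^8≡562; 13 = 8 + 4 + 1, so 614^13 ≡ 562·305·614 ≡ 202 (mod 629)
Candidate 2: Squares mod 629: 607^1≡607, 607^2≡484, 607^4≡268, 607^8≡118; 13 = 8 + 4 + 1, so 607^13 ≡ 118·268·607 ≡ 575 (mod 629)
  → matches m = 575
Candidate 3: Squares mod 629: 42^1≡42, 42^2≡506, 42^4≡33, 42^8≡460; 13 = 8 + 4 + 1, so 42^13 ≡ 460·33·42 ≡ 383 (mod 629)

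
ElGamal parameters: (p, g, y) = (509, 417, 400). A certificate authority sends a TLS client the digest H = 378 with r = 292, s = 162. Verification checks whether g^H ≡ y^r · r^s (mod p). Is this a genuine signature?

genuine

Left side g^H mod p:
417^2 = 173889 ≡ 320
417^4 ≡ 320^2 = 102400 ≡ 91
417^8 ≡ 91^2 = 8281 ≡ 137
417^16 ≡ 137^2 = 18769 ≡ 445
417^32 ≡ 445^2 = 198025 ≡ 24
417^64 ≡ 24^2 = 576 ≡ 67
417^128 ≡ 67^2 = 4489 ≡ 417
417^256 ≡ 417^2 = 173889 ≡ 320
378 = 256 + 64 + 32 + 16 + 8 + 2, so 417^378 ≡ 320·67·24·445·137·320 ≡ 329 (mod 509)
Right side y^r · r^s mod p:
400^2 = 160000 ≡ 174
400^4 ≡ 174^2 = 30276 ≡ 245
400^8 ≡ 245^2 = 60025 ≡ 472
400^16 ≡ 472^2 = 222784 ≡ 351
400^32 ≡ 351^2 = 123201 ≡ 23
400^64 ≡ 23^2 = 529 ≡ 20
400^128 ≡ 20^2 = 400
400^256 ≡ 400^2 = 160000 ≡ 174
292 = 256 + 32 + 4, so 400^292 ≡ 174·23·245 ≡ 156 (mod 509)
292^2 = 85264 ≡ 261
292^4 ≡ 261^2 = 68121 ≡ 424
292^8 ≡ 424^2 = 179776 ≡ 99
292^16 ≡ 99^2 = 9801 ≡ 130
292^32 ≡ 130^2 = 16900 ≡ 103
292^64 ≡ 103^2 = 10609 ≡ 429
292^128 ≡ 429^2 = 184041 ≡ 292
162 = 128 + 32 + 2, so 292^162 ≡ 292·103·261 ≡ 38 (mod 509)
156·38 = 5928 ≡ 329 (mod 509)
329 ≡ 329 (mod 509), so the signature is genuine.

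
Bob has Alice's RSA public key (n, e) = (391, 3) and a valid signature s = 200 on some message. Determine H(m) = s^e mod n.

s^2 ≡ 200^2 = 40000 ≡ 118
3 = 2 + 1, so s^3 ≡ 118·200 ≡ 140 (mod 391)

140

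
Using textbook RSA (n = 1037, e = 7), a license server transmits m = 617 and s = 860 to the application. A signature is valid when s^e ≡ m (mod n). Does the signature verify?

verifies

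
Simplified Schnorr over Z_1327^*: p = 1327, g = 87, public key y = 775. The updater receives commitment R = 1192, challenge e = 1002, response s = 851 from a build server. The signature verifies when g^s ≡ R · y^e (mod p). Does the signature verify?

verifies

g^s mod p:
87^2 = 7569 ≡ 934
87^4 ≡ 934^2 = 872356 ≡ 517
87^8 ≡ 517^2 = 267289 ≡ 562
87^16 ≡ 562^2 = 315844 ≡ 18
87^32 ≡ 18^2 = 324
87^64 ≡ 324^2 = 104976 ≡ 143
87^128 ≡ 143^2 = 20449 ≡ 544
87^256 ≡ 544^2 = 295936 ≡ 15
87^512 ≡ 15^2 = 225
851 = 512 + 256 + 64 + 16 + 2 + 1, so 87^851 ≡ 225·15·143·18·934·87 ≡ 1233 (mod 1327)
R · y^e mod p:
775^2 = 600625 ≡ 821
775^4 ≡ 821^2 = 674041 ≡ 1252
775^8 ≡ 1252^2 = 1567504 ≡ 317
775^16 ≡ 317^2 = 100489 ≡ 964
775^32 ≡ 964^2 = 929296 ≡ 396
775^64 ≡ 396^2 = 156816 ≡ 230
775^128 ≡ 230^2 = 52900 ≡ 1147
775^256 ≡ 1147^2 = 1315609 ≡ 552
775^512 ≡ 552^2 = 304704 ≡ 821
1002 = 512 + 256 + 128 + 64 + 32 + 8 + 2, so 775^1002 ≡ 821·552·1147·230·396·317·821 ≡ 964 (mod 1327)
1192·964 = 1149088 ≡ 1233 (mod 1327)
1233 ≡ 1233 (mod 1327); signature holds.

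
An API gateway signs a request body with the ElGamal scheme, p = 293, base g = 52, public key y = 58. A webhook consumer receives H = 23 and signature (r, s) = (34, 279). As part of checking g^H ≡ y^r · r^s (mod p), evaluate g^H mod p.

Squares mod 293: 52^1≡52, 52^2≡67, 52^4≡94, 52^8≡46, 52^16≡65
23 = 16 + 4 + 2 + 1, so 52^23 ≡ 65·94·67·52 ≡ 204 (mod 293)

204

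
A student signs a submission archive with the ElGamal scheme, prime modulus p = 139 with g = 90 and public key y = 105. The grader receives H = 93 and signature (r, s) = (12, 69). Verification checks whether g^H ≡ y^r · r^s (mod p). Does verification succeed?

passes

Left side g^H mod p:
90^2 = 8100 ≡ 38
90^4 ≡ 38^2 = 1444 ≡ 54
90^8 ≡ 54^2 = 2916 ≡ 136
90^16 ≡ 136^2 = 18496 ≡ 9
90^32 ≡ 9^2 = 81
90^64 ≡ 81^2 = 6561 ≡ 28
93 = 64 + 16 + 8 + 4 + 1, so 90^93 ≡ 28·9·136·54·90 ≡ 27 (mod 139)
Right side y^r · r^s mod p:
105^2 = 11025 ≡ 44
105^4 ≡ 44^2 = 1936 ≡ 129
105^8 ≡ 129^2 = 16641 ≡ 100
12 = 8 + 4, so 105^12 ≡ 100·129 ≡ 112 (mod 139)
12^2 = 144 ≡ 5
12^4 ≡ 5^2 = 25
12^8 ≡ 25^2 = 625 ≡ 69
12^16 ≡ 69^2 = 4761 ≡ 35
12^32 ≡ 35^2 = 1225 ≡ 113
12^64 ≡ 113^2 = 12769 ≡ 120
69 = 64 + 4 + 1, so 12^69 ≡ 120·25·12 ≡ 138 (mod 139)
112·138 = 15456 ≡ 27 (mod 139)
27 ≡ 27 (mod 139), so the signature is genuine.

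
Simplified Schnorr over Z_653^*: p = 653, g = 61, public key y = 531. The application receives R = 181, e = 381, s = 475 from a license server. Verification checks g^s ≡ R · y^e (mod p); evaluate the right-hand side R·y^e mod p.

Squares mod 653: 531^1≡531, 531^2≡518, 531^4≡594, 531^8≡216, 531^16≡293, 531^32≡306, 531^64≡257, 531^128≡96, 531^256≡74
381 = 256 + 64 + 32 + 16 + 8 + 4 + 1, so 531^381 ≡ 74·257·306·293·216·594·531 ≡ 58 (mod 653)
R · y^e ≡ 181·58 = 10498 ≡ 50 (mod 653)

50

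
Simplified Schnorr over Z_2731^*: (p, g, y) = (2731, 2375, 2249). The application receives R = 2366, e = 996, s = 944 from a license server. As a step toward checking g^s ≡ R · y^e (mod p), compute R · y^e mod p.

1657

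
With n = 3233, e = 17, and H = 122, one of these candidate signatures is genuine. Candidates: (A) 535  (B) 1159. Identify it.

Candidate A: Squares mod 3233: 535^1≡535, 535^2≡1721, 535^4≡413, 535^8≡2453, 535^16≡596; 17 = 16 + 1, so 535^17 ≡ 596·535 ≡ 2026 (mod 3233)
Candidate B: Squares mod 3233: 1159^1≡1159, 1159^2≡1586, 1159^4≡122, 1159^8≡1952, 1159^16≡1830; 17 = 16 + 1, so 1159^17 ≡ 1830·1159 ≡ 122 (mod 3233)
  → matches H = 122

B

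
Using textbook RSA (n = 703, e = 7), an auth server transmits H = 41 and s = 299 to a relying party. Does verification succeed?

Squares mod 703: s^1≡299, s^2≡120, s^4≡340
7 = 4 + 2 + 1, so s^7 ≡ 340·120·299 ≡ 41 (mod 703)
s^7 mod 703 = 41 matches H.

passes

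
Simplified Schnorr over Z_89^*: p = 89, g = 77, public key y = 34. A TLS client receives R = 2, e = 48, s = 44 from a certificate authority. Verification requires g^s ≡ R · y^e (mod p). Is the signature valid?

invalid

g^s mod p:
77^44 mod 89 = 88
R · y^e mod p:
34^48 mod 89 = 1
2·1 = 2 ≡ 2 (mod 89)
88 ≠ 2; the check fails.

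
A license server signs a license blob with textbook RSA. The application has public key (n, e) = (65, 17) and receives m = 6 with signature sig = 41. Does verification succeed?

passes

sig^17 mod 65 = 6
6 = m, so the signature checks out.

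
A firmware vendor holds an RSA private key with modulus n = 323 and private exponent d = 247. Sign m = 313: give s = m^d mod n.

63

Squares mod 323: m^1≡313, m^2≡100, m^4≡310, m^8≡169, m^16≡137, m^32≡35, m^64≡256, m^128≡290
247 = 128 + 64 + 32 + 16 + 4 + 2 + 1, so m^247 ≡ 290·256·35·137·310·100·313 ≡ 63 (mod 323)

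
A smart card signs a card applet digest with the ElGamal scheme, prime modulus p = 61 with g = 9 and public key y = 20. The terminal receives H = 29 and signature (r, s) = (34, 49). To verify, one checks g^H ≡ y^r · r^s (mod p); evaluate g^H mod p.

9^2 = 81 ≡ 20
9^4 ≡ 20^2 = 400 ≡ 34
9^8 ≡ 34^2 = 1156 ≡ 58
9^16 ≡ 58^2 = 3364 ≡ 9
29 = 16 + 8 + 4 + 1, so 9^29 ≡ 9·58·34·9 ≡ 34 (mod 61)

34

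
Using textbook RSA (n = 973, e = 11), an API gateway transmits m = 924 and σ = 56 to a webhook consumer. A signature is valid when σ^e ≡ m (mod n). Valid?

σ^2 ≡ 56^2 = 3136 ≡ 217
σ^4 ≡ 217^2 = 47089 ≡ 385
σ^8 ≡ 385^2 = 148225 ≡ 329
11 = 8 + 2 + 1, so σ^11 ≡ 329·217·56 ≡ 924 (mod 973)
Since 924 equals the digest 924, verification succeeds.

yes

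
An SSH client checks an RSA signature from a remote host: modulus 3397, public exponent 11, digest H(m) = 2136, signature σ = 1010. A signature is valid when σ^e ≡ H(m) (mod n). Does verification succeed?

fails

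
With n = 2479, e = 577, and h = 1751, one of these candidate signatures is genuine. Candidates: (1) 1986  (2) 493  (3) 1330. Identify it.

2

Candidate 1: Squares mod 2479: 1986^1≡1986, 1986^2≡107, 1986^4≡1533, 1986^8≡2476, 1986^16≡9, 1986^32≡81, 1986^64≡1603, 1986^128≡1365, 1986^256≡1496, 1986^512≡1958; 577 = 512 + 64 + 1, so 1986^577 ≡ 1958·1603·1986 ≡ 728 (mod 2479)
Candidate 2: Squares mod 2479: 493^1≡493, 493^2≡107, 493^4≡1533, 493^8≡2476, 493^16≡9, 493^32≡81, 493^64≡1603, 493^128≡1365, 493^256≡1496, 493^512≡1958; 577 = 512 + 64 + 1, so 493^577 ≡ 1958·1603·493 ≡ 1751 (mod 2479)
  → matches h = 1751
Candidate 3: Squares mod 2479: 1330^1≡1330, 1330^2≡1373, 1330^4≡1089, 1330^8≡959, 1330^16≡2451, 1330^32≡784, 1330^64≡2343, 1330^128≡1143, 1330^256≡16, 1330^512≡256; 577 = 512 + 64 + 1, so 1330^577 ≡ 256·2343·1330 ≡ 2440 (mod 2479)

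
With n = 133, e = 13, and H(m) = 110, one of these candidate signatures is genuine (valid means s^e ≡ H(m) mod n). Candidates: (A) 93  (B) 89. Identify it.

Candidate A: 93^13 mod 133 = 16
Candidate B: 89^13 mod 133 = 110
  → matches H(m) = 110

B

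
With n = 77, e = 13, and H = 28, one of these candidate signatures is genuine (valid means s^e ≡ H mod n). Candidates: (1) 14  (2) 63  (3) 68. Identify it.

2

Candidate 1: Squares mod 77: 14^1≡14, 14^2≡42, 14^4≡70, 14^8≡49; 13 = 8 + 4 + 1, so 14^13 ≡ 49·70·14 ≡ 49 (mod 77)
Candidate 2: Squares mod 77: 63^1≡63, 63^2≡42, 63^4≡70, 63^8≡49; 13 = 8 + 4 + 1, so 63^13 ≡ 49·70·63 ≡ 28 (mod 77)
  → matches H = 28
Candidate 3: Squares mod 77: 68^1≡68, 68^2≡4, 68^4≡16, 68^8≡25; 13 = 8 + 4 + 1, so 68^13 ≡ 25·16·68 ≡ 19 (mod 77)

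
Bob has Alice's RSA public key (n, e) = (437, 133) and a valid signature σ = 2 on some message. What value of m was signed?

71

σ^133 mod 437 = 71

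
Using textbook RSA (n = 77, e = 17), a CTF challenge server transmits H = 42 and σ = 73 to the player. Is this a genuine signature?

forged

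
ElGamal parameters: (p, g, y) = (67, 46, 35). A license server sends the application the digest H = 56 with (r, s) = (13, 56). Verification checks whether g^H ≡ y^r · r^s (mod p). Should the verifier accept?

accept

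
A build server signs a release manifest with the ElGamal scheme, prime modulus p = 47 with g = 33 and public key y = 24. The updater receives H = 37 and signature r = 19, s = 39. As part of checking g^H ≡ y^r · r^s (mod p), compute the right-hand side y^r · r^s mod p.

35

Squares mod 47: 24^1≡24, 24^2≡12, 24^4≡3, 24^8≡9, 24^16≡34
19 = 16 + 2 + 1, so 24^19 ≡ 34·12·24 ≡ 16 (mod 47)
Squares mod 47: 19^1≡19, 19^2≡32, 19^4≡37, 19^8≡6, 19^16≡36, 19^32≡27
39 = 32 + 4 + 2 + 1, so 19^39 ≡ 27·37·32·19 ≡ 11 (mod 47)
y^r · r^s ≡ 16·11 = 176 ≡ 35 (mod 47)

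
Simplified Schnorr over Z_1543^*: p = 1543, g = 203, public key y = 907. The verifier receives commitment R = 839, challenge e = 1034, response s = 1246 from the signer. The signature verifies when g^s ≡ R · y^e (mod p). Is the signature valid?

g^s mod p:
203^2 = 41209 ≡ 1091
203^4 ≡ 1091^2 = 1190281 ≡ 628
203^8 ≡ 628^2 = 394384 ≡ 919
203^16 ≡ 919^2 = 844561 ≡ 540
203^32 ≡ 540^2 = 291600 ≡ 1516
203^64 ≡ 1516^2 = 2298256 ≡ 729
203^128 ≡ 729^2 = 531441 ≡ 649
203^256 ≡ 649^2 = 421201 ≡ 1505
203^512 ≡ 1505^2 = 2265025 ≡ 1444
203^1024 ≡ 1444^2 = 2085136 ≡ 543
1246 = 1024 + 128 + 64 + 16 + 8 + 4 + 2, so 203^1246 ≡ 543·649·729·540·919·628·1091 ≡ 1492 (mod 1543)
R · y^e mod p:
907^2 = 822649 ≡ 230
907^4 ≡ 230^2 = 52900 ≡ 438
907^8 ≡ 438^2 = 191844 ≡ 512
907^16 ≡ 512^2 = 262144 ≡ 1377
907^32 ≡ 1377^2 = 1896129 ≡ 1325
907^64 ≡ 1325^2 = 1755625 ≡ 1234
907^128 ≡ 1234^2 = 1522756 ≡ 1358
907^256 ≡ 1358^2 = 1844164 ≡ 279
907^512 ≡ 279^2 = 77841 ≡ 691
907^1024 ≡ 691^2 = 477481 ≡ 694
1034 = 1024 + 8 + 2, so 907^1034 ≡ 694·512·230 ≡ 445 (mod 1543)
839·445 = 373355 ≡ 1492 (mod 1543)
1492 ≡ 1492 (mod 1543); signature holds.

valid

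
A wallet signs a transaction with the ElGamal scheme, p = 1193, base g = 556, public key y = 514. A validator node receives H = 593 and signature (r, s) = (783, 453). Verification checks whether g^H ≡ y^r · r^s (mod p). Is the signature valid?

Left side g^H mod p:
556^2 = 309136 ≡ 149
556^4 ≡ 149^2 = 22201 ≡ 727
556^8 ≡ 727^2 = 528529 ≡ 30
556^16 ≡ 30^2 = 900
556^32 ≡ 900^2 = 810000 ≡ 1146
556^64 ≡ 1146^2 = 1313316 ≡ 1016
556^128 ≡ 1016^2 = 1032256 ≡ 311
556^256 ≡ 311^2 = 96721 ≡ 88
556^512 ≡ 88^2 = 7744 ≡ 586
593 = 512 + 64 + 16 + 1, so 556^593 ≡ 586·1016·900·556 ≡ 987 (mod 1193)
Right side y^r · r^s mod p:
514^2 = 264196 ≡ 543
514^4 ≡ 543^2 = 294849 ≡ 178
514^8 ≡ 178^2 = 31684 ≡ 666
514^16 ≡ 666^2 = 443556 ≡ 953
514^32 ≡ 953^2 = 908209 ≡ 336
514^64 ≡ 336^2 = 112896 ≡ 754
514^128 ≡ 754^2 = 568516 ≡ 648
514^256 ≡ 648^2 = 419904 ≡ 1161
514^512 ≡ 1161^2 = 1347921 ≡ 1024
783 = 512 + 256 + 8 + 4 + 2 + 1, so 514^783 ≡ 1024·1161·666·178·543·514 ≡ 1091 (mod 1193)
783^2 = 613089 ≡ 1080
783^4 ≡ 1080^2 = 1166400 ≡ 839
783^8 ≡ 839^2 = 703921 ≡ 51
783^16 ≡ 51^2 = 2601 ≡ 215
783^32 ≡ 215^2 = 46225 ≡ 891
783^64 ≡ 891^2 = 793881 ≡ 536
783^128 ≡ 536^2 = 287296 ≡ 976
783^256 ≡ 976^2 = 952576 ≡ 562
453 = 256 + 128 + 64 + 4 + 1, so 783^453 ≡ 562·976·536·839·783 ≡ 90 (mod 1193)
1091·90 = 98190 ≡ 364 (mod 1193)
987 ≠ 364, so verification fails.

invalid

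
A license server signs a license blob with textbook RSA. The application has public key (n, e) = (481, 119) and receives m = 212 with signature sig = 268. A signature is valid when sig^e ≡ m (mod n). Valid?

Squares mod 481: sig^1≡268, sig^2≡155, sig^4≡456, sig^8≡144, sig^16≡53, sig^32≡404, sig^64≡157
119 = 64 + 32 + 16 + 4 + 2 + 1, so sig^119 ≡ 157·404·53·456·155·268 ≡ 44 (mod 481)
sig^119 mod 481 = 44, but m = 212.

no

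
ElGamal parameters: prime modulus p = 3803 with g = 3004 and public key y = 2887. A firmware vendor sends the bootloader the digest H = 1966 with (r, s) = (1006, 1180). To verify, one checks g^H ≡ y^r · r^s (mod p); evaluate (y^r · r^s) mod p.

2887^2 = 8334769 ≡ 2396
2887^4 ≡ 2396^2 = 5740816 ≡ 2089
2887^8 ≡ 2089^2 = 4363921 ≡ 1880
2887^16 ≡ 1880^2 = 3534400 ≡ 1413
2887^32 ≡ 1413^2 = 1996569 ≡ 3797
2887^64 ≡ 3797^2 = 14417209 ≡ 36
2887^128 ≡ 36^2 = 1296
2887^256 ≡ 1296^2 = 1679616 ≡ 2493
2887^512 ≡ 2493^2 = 6215049 ≡ 947
1006 = 512 + 256 + 128 + 64 + 32 + 8 + 4 + 2, so 2887^1006 ≡ 947·2493·1296·36·3797·1880·2089·2396 ≡ 1225 (mod 3803)
1006^2 = 1012036 ≡ 438
1006^4 ≡ 438^2 = 191844 ≡ 1694
1006^8 ≡ 1694^2 = 2869636 ≡ 2174
1006^16 ≡ 2174^2 = 4726276 ≡ 2950
1006^32 ≡ 2950^2 = 8702500 ≡ 1236
1006^64 ≡ 1236^2 = 1527696 ≡ 2693
1006^128 ≡ 2693^2 = 7252249 ≡ 3731
1006^256 ≡ 3731^2 = 13920361 ≡ 1381
1006^512 ≡ 1381^2 = 1907161 ≡ 1858
1006^1024 ≡ 1858^2 = 3452164 ≡ 2843
1180 = 1024 + 128 + 16 + 8 + 4, so 1006^1180 ≡ 2843·3731·2950·2174·1694 ≡ 10 (mod 3803)
y^r · r^s ≡ 1225·10 = 12250 ≡ 841 (mod 3803)

841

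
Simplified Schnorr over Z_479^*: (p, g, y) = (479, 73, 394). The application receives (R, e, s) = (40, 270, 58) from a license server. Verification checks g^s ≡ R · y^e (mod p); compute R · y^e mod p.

394^2 = 155236 ≡ 40
394^4 ≡ 40^2 = 1600 ≡ 163
394^8 ≡ 163^2 = 26569 ≡ 224
394^16 ≡ 224^2 = 50176 ≡ 360
394^32 ≡ 360^2 = 129600 ≡ 270
394^64 ≡ 270^2 = 72900 ≡ 92
394^128 ≡ 92^2 = 8464 ≡ 321
394^256 ≡ 321^2 = 103041 ≡ 56
270 = 256 + 8 + 4 + 2, so 394^270 ≡ 56·224·163·40 ≡ 25 (mod 479)
R · y^e ≡ 40·25 = 1000 ≡ 42 (mod 479)

42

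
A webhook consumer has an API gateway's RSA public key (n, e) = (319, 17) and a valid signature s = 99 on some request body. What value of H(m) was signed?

s^2 ≡ 99^2 = 9801 ≡ 231
s^4 ≡ 231^2 = 53361 ≡ 88
s^8 ≡ 88^2 = 7744 ≡ 88
s^16 ≡ 88^2 = 7744 ≡ 88
17 = 16 + 1, so s^17 ≡ 88·99 ≡ 99 (mod 319)

99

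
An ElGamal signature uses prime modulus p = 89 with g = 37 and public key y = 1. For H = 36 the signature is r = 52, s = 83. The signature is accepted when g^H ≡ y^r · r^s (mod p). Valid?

Left side g^H mod p:
Squares mod 89: 37^1≡37, 37^2≡34, 37^4≡88, 37^8≡1, 37^16≡1, 37^32≡1
36 = 32 + 4, so 37^36 ≡ 1·88 ≡ 88 (mod 89)
Right side y^r · r^s mod p:
Squares mod 89: 1^1≡1, 1^2≡1, 1^4≡1, 1^8≡1, 1^16≡1, 1^32≡1
52 = 32 + 16 + 4, so 1^52 ≡ 1·1·1 ≡ 1 (mod 89)
Squares mod 89: 52^1≡52, 52^2≡34, 52^4≡88, 52^8≡1, 52^16≡1, 52^32≡1, 52^64≡1
83 = 64 + 16 + 2 + 1, so 52^83 ≡ 1·1·34·52 ≡ 77 (mod 89)
1·77 = 77 ≡ 77 (mod 89)
88 ≠ 77, so verification fails.

no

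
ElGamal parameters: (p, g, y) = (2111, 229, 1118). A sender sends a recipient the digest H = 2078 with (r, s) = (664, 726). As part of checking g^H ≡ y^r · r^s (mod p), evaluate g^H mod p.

229^2 = 52441 ≡ 1777
229^4 ≡ 1777^2 = 3157729 ≡ 1784
229^8 ≡ 1784^2 = 3182656 ≡ 1379
229^16 ≡ 1379^2 = 1901641 ≡ 1741
229^32 ≡ 1741^2 = 3031081 ≡ 1796
229^64 ≡ 1796^2 = 3225616 ≡ 8
229^128 ≡ 8^2 = 64
229^256 ≡ 64^2 = 4096 ≡ 1985
229^512 ≡ 1985^2 = 3940225 ≡ 1099
229^1024 ≡ 1099^2 = 1207801 ≡ 309
229^2048 ≡ 309^2 = 95481 ≡ 486
2078 = 2048 + 16 + 8 + 4 + 2, so 229^2078 ≡ 486·1741·1379·1784·1777 ≡ 1280 (mod 2111)

1280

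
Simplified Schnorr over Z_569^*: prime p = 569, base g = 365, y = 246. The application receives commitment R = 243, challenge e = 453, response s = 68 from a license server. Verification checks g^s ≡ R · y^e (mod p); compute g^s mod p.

87

365^68 mod 569 = 87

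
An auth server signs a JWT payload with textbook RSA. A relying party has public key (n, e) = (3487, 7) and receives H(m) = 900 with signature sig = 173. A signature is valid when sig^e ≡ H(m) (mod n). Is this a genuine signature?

Squares mod 3487: sig^1≡173, sig^2≡2033, sig^4≡994
7 = 4 + 2 + 1, so sig^7 ≡ 994·2033·173 ≡ 2587 (mod 3487)
2587 ≠ 900, so verification fails.

forged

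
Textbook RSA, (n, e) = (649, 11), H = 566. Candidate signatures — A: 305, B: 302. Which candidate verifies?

Candidate A: 305^11 mod 649 = 250
Candidate B: 302^11 mod 649 = 566
  → matches H = 566

B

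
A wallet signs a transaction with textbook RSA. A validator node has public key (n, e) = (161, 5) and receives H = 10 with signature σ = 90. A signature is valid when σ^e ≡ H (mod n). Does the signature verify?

does not verify

σ^2 ≡ 90^2 = 8100 ≡ 50
σ^4 ≡ 50^2 = 2500 ≡ 85
5 = 4 + 1, so σ^5 ≡ 85·90 ≡ 83 (mod 161)
σ^5 mod 161 = 83, but H = 10.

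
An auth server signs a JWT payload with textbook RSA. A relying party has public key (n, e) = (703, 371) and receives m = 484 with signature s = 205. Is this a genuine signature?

forged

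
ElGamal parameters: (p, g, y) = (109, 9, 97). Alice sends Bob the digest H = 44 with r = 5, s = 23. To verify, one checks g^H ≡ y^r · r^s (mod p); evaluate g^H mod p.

9^44 mod 109 = 7

7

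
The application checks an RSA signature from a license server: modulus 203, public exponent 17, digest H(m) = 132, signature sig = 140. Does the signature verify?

sig^2 ≡ 140^2 = 19600 ≡ 112
sig^4 ≡ 112^2 = 12544 ≡ 161
sig^8 ≡ 161^2 = 25921 ≡ 140
sig^16 ≡ 140^2 = 19600 ≡ 112
17 = 16 + 1, so sig^17 ≡ 112·140 ≡ 49 (mod 203)
sig^17 mod 203 = 49, but H(m) = 132.

does not verify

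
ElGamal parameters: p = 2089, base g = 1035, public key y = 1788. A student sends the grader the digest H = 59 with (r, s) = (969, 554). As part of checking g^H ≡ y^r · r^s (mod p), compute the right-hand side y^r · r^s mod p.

1760

1788^2 = 3196944 ≡ 774
1788^4 ≡ 774^2 = 599076 ≡ 1622
1788^8 ≡ 1622^2 = 2630884 ≡ 833
1788^16 ≡ 833^2 = 693889 ≡ 341
1788^32 ≡ 341^2 = 116281 ≡ 1386
1788^64 ≡ 1386^2 = 1920996 ≡ 1205
1788^128 ≡ 1205^2 = 1452025 ≡ 170
1788^256 ≡ 170^2 = 28900 ≡ 1743
1788^512 ≡ 1743^2 = 3038049 ≡ 643
969 = 512 + 256 + 128 + 64 + 8 + 1, so 1788^969 ≡ 643·1743·170·1205·833·1788 ≡ 786 (mod 2089)
969^2 = 938961 ≡ 1000
969^4 ≡ 1000^2 = 1000000 ≡ 1458
969^8 ≡ 1458^2 = 2125764 ≡ 1251
969^16 ≡ 1251^2 = 1565001 ≡ 340
969^32 ≡ 340^2 = 115600 ≡ 705
969^64 ≡ 705^2 = 497025 ≡ 1932
969^128 ≡ 1932^2 = 3732624 ≡ 1670
969^256 ≡ 1670^2 = 2788900 ≡ 85
969^512 ≡ 85^2 = 7225 ≡ 958
554 = 512 + 32 + 8 + 2, so 969^554 ≡ 958·705·1251·1000 ≡ 571 (mod 2089)
y^r · r^s ≡ 786·571 = 448806 ≡ 1760 (mod 2089)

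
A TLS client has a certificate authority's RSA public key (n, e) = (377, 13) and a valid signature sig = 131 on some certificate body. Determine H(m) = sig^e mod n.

sig^2 ≡ 131^2 = 17161 ≡ 196
sig^4 ≡ 196^2 = 38416 ≡ 339
sig^8 ≡ 339^2 = 114921 ≡ 313
13 = 8 + 4 + 1, so sig^13 ≡ 313·339·131 ≡ 27 (mod 377)

27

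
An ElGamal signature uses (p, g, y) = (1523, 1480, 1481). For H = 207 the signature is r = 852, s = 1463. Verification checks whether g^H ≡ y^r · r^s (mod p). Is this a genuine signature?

genuine

Left side g^H mod p:
1480^2 = 2190400 ≡ 326
1480^4 ≡ 326^2 = 106276 ≡ 1189
1480^8 ≡ 1189^2 = 1413721 ≡ 377
1480^16 ≡ 377^2 = 142129 ≡ 490
1480^32 ≡ 490^2 = 240100 ≡ 989
1480^64 ≡ 989^2 = 978121 ≡ 355
1480^128 ≡ 355^2 = 126025 ≡ 1139
207 = 128 + 64 + 8 + 4 + 2 + 1, so 1480^207 ≡ 1139·355·377·1189·326·1480 ≡ 804 (mod 1523)
Right side y^r · r^s mod p:
1481^2 = 2193361 ≡ 241
1481^4 ≡ 241^2 = 58081 ≡ 207
1481^8 ≡ 207^2 = 42849 ≡ 205
1481^16 ≡ 205^2 = 42025 ≡ 904
1481^32 ≡ 904^2 = 817216 ≡ 888
1481^64 ≡ 888^2 = 788544 ≡ 1153
1481^128 ≡ 1153^2 = 1329409 ≡ 1353
1481^256 ≡ 1353^2 = 1830609 ≡ 1486
1481^512 ≡ 1486^2 = 2208196 ≡ 1369
852 = 512 + 256 + 64 + 16 + 4, so 1481^852 ≡ 1369·1486·1153·904·207 ≡ 740 (mod 1523)
852^2 = 725904 ≡ 956
852^4 ≡ 956^2 = 913936 ≡ 136
852^8 ≡ 136^2 = 18496 ≡ 220
852^16 ≡ 220^2 = 48400 ≡ 1187
852^32 ≡ 1187^2 = 1408969 ≡ 194
852^64 ≡ 194^2 = 37636 ≡ 1084
852^128 ≡ 1084^2 = 1175056 ≡ 823
852^256 ≡ 823^2 = 677329 ≡ 1117
852^512 ≡ 1117^2 = 1247689 ≡ 352
852^1024 ≡ 352^2 = 123904 ≡ 541
1463 = 1024 + 256 + 128 + 32 + 16 + 4 + 2 + 1, so 852^1463 ≡ 541·1117·823·194·1187·136·956·852 ≡ 1096 (mod 1523)
740·1096 = 811040 ≡ 804 (mod 1523)
804 ≡ 804 (mod 1523), so the signature is genuine.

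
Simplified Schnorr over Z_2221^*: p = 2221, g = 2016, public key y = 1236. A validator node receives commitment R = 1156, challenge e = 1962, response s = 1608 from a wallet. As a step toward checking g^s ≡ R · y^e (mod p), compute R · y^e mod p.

Squares mod 2221: 1236^1≡1236, 1236^2≡1869, 1236^4≡1749, 1236^8≡684, 1236^16≡1446, 1236^32≡955, 1236^64≡1415, 1236^128≡1104, 1236^256≡1708, 1236^512≡1091, 1236^1024≡2046
1962 = 1024 + 512 + 256 + 128 + 32 + 8 + 2, so 1236^1962 ≡ 2046·1091·1708·1104·955·684·1869 ≡ 2119 (mod 2221)
R · y^e ≡ 1156·2119 = 2449564 ≡ 2022 (mod 2221)

2022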